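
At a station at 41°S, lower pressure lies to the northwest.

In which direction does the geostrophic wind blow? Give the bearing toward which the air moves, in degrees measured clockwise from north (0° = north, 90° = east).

225°

The pressure-gradient force points toward the northwest (bearing 315°).
Geostrophic balance: in the Southern Hemisphere the Coriolis force deflects motion to the left, so the geostrophic wind blows 90° to the left of the pressure-gradient force (low pressure on the right).
Rotating 315° by 90° counterclockwise gives 225° — the wind blows toward the southwest.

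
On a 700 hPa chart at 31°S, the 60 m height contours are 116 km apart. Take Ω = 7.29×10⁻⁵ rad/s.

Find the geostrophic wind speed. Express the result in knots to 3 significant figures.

131 knots

Coriolis parameter at 31°S:
f = 2Ω sin φ = 2 × 7.29×10⁻⁵ × sin 31° = 7.51×10⁻⁵ s⁻¹
Height gradient: |∂Z/∂n| = 60 m / 116000 m = 5.17×10⁻⁴
On a pressure surface, geostrophic balance gives V_g = (g/f)|∂Z/∂n|:
V_g = 9.81 × 5.17×10⁻⁴ / 7.51×10⁻⁵ = 67.6 m/s
Converting: 67.6 m/s × 1.944 = 131 knots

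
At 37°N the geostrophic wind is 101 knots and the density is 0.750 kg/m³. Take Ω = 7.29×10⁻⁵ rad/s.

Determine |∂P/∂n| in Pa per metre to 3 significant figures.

3.42×10⁻³ Pa/m

Coriolis parameter at 37°N:
f = 2Ω sin φ = 2 × 7.29×10⁻⁵ × sin 37° = 8.77×10⁻⁵ s⁻¹
Wind speed in SI: 101 knots = 52.0 m/s
Geostrophic balance rearranged: |∂P/∂n| = f ρ V_g
|∂P/∂n| = 8.77×10⁻⁵ × 0.750 × 52.0 = 3.42×10⁻³ Pa/m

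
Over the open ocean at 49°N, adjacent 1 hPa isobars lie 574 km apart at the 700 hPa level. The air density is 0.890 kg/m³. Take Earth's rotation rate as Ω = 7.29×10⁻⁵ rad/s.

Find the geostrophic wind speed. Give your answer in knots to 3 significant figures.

Coriolis parameter at 49°N:
f = 2Ω sin φ = 2 × 7.29×10⁻⁵ × sin 49° = 1.10×10⁻⁴ s⁻¹
Pressure gradient: |∂P/∂n| = 100 Pa / 574000 m = 1.74×10⁻⁴ Pa/m
Geostrophic balance (pressure-gradient force = Coriolis force):
V_g = (1/(fρ)) |∂P/∂n| = 1.74×10⁻⁴ / (1.10×10⁻⁴ × 0.890) = 1.78 m/s
Converting: 1.78 m/s × 1.944 = 3.46 knots

3.46 knots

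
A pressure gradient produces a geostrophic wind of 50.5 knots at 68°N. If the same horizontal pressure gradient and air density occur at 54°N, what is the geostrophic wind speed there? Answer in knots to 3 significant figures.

With the same pressure gradient and density, V_g ∝ 1/f ∝ 1/sin φ.
V₂ = V₁ · sin φ₁ / sin φ₂ = 50.5 × sin 68° / sin 54°
V₂ = 50.5 × 0.9272/0.8090 = 57.9 knots

57.9 knots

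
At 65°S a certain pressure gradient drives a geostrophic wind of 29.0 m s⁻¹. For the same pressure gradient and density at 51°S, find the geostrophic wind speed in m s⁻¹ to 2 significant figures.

With the same pressure gradient and density, V_g ∝ 1/f ∝ 1/sin φ.
V₂ = V₁ · sin φ₁ / sin φ₂ = 29.0 × sin 65° / sin 51°
V₂ = 29.0 × 0.9063/0.7771 = 34 m s⁻¹

34 m s⁻¹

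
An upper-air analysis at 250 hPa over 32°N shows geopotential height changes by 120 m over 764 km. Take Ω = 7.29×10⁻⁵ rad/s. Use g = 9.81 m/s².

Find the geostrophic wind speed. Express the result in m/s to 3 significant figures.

Coriolis parameter at 32°N:
f = 2Ω sin φ = 2 × 7.29×10⁻⁵ × sin 32° = 7.73×10⁻⁵ s⁻¹
Height gradient: |∂Z/∂n| = 120 m / 764000 m = 1.57×10⁻⁴
On a pressure surface, geostrophic balance gives V_g = (g/f)|∂Z/∂n|:
V_g = 9.81 × 1.57×10⁻⁴ / 7.73×10⁻⁵ = 19.9 m/s

19.9 m/s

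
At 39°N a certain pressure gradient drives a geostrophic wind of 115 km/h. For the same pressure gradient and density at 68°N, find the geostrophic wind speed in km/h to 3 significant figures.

78.1 km/h

With the same pressure gradient and density, V_g ∝ 1/f ∝ 1/sin φ.
V₂ = V₁ · sin φ₁ / sin φ₂ = 115 × sin 39° / sin 68°
V₂ = 115 × 0.6293/0.9272 = 78.1 km/h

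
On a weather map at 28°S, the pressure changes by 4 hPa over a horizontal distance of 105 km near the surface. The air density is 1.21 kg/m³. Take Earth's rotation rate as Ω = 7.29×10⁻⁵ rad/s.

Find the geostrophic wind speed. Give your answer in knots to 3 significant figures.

89.4 knots

Coriolis parameter at 28°S:
f = 2Ω sin φ = 2 × 7.29×10⁻⁵ × sin 28° = 6.84×10⁻⁵ s⁻¹
Pressure gradient: |∂P/∂n| = 400 Pa / 105000 m = 3.81×10⁻³ Pa/m
Geostrophic balance (pressure-gradient force = Coriolis force):
V_g = (1/(fρ)) |∂P/∂n| = 3.81×10⁻³ / (6.84×10⁻⁵ × 1.21) = 46.0 m/s
Converting: 46.0 m/s × 1.944 = 89.4 knots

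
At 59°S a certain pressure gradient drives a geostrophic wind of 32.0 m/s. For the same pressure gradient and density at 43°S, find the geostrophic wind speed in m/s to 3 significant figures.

40.2 m/s

With the same pressure gradient and density, V_g ∝ 1/f ∝ 1/sin φ.
V₂ = V₁ · sin φ₁ / sin φ₂ = 32.0 × sin 59° / sin 43°
V₂ = 32.0 × 0.8572/0.6820 = 40.2 m/s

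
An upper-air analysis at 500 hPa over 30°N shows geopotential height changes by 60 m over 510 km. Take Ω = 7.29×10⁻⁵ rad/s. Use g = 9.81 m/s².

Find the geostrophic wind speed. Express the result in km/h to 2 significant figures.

Coriolis parameter at 30°N:
f = 2Ω sin φ = 2 × 7.29×10⁻⁵ × sin 30° = 7.29×10⁻⁵ s⁻¹
Height gradient: |∂Z/∂n| = 60 m / 510000 m = 1.18×10⁻⁴
On a pressure surface, geostrophic balance gives V_g = (g/f)|∂Z/∂n|:
V_g = 9.81 × 1.18×10⁻⁴ / 7.29×10⁻⁵ = 15.8 m/s
Converting: 15.8 m/s × 3.6 = 57 km/h

57 km/h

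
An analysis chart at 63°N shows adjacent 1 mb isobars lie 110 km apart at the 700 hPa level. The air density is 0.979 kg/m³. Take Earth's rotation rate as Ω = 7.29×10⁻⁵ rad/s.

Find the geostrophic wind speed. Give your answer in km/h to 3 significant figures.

Coriolis parameter at 63°N:
f = 2Ω sin φ = 2 × 7.29×10⁻⁵ × sin 63° = 1.30×10⁻⁴ s⁻¹
Pressure gradient: |∂P/∂n| = 100 Pa / 110000 m = 9.09×10⁻⁴ Pa/m
Geostrophic balance (pressure-gradient force = Coriolis force):
V_g = (1/(fρ)) |∂P/∂n| = 9.09×10⁻⁴ / (1.30×10⁻⁴ × 0.979) = 7.15 m/s
Converting: 7.15 m/s × 3.6 = 25.7 km/h

25.7 km/h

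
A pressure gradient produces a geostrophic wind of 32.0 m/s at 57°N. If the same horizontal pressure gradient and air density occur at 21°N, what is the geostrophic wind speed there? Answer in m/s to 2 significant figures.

75 m/s

With the same pressure gradient and density, V_g ∝ 1/f ∝ 1/sin φ.
V₂ = V₁ · sin φ₁ / sin φ₂ = 32.0 × sin 57° / sin 21°
V₂ = 32.0 × 0.8387/0.3584 = 75 m/s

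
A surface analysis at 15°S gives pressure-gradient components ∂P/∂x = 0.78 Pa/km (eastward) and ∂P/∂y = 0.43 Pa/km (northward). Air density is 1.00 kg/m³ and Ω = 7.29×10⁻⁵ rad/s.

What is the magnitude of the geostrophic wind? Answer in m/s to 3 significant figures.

Coriolis parameter at 15°S:
f = 2Ω sin φ = 2 × 7.29×10⁻⁵ × sin 15° = 3.77×10⁻⁵ s⁻¹
In the Southern Hemisphere f is negative: f = −3.77×10⁻⁵ s⁻¹.
Component geostrophic relations (x east, y north):
u_g = −(1/(fρ)) ∂P/∂y,  v_g = (1/(fρ)) ∂P/∂x
u_g = −(0.43×10⁻³)/(−3.77×10⁻⁵ × 1.00) = 11.4 m/s;  v_g = (0.78×10⁻³)/(−3.77×10⁻⁵ × 1.00) = −20.7 m/s
|V_g| = √(u_g² + v_g²) = 23.6 m/s

23.6 m/s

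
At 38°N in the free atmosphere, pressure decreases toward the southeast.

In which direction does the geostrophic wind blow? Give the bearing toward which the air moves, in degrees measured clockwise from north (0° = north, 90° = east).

225°

The pressure-gradient force points toward the southeast (bearing 135°).
Geostrophic balance: in the Northern Hemisphere the Coriolis force deflects motion to the right, so the geostrophic wind blows 90° to the right of the pressure-gradient force (low pressure on the left).
Rotating 135° by 90° clockwise gives 225° — the wind blows toward the southwest.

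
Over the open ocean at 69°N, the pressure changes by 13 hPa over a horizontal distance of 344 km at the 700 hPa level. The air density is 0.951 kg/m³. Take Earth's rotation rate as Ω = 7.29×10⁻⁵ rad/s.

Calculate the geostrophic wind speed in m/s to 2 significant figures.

Coriolis parameter at 69°N:
f = 2Ω sin φ = 2 × 7.29×10⁻⁵ × sin 69° = 1.36×10⁻⁴ s⁻¹
Pressure gradient: |∂P/∂n| = 1300 Pa / 344000 m = 3.78×10⁻³ Pa/m
Geostrophic balance (pressure-gradient force = Coriolis force):
V_g = (1/(fρ)) |∂P/∂n| = 3.78×10⁻³ / (1.36×10⁻⁴ × 0.951) = 29.2 m/s

29 m/s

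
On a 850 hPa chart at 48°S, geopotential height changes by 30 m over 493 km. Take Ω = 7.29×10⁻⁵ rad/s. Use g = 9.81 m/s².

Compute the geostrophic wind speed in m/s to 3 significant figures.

Coriolis parameter at 48°S:
f = 2Ω sin φ = 2 × 7.29×10⁻⁵ × sin 48° = 1.08×10⁻⁴ s⁻¹
Height gradient: |∂Z/∂n| = 30 m / 493000 m = 6.09×10⁻⁵
On a pressure surface, geostrophic balance gives V_g = (g/f)|∂Z/∂n|:
V_g = 9.81 × 6.09×10⁻⁵ / 1.08×10⁻⁴ = 5.51 m/s

5.51 m/s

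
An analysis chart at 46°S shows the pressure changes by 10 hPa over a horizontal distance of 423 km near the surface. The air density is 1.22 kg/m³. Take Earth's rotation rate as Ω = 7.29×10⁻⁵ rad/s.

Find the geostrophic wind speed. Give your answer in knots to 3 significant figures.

35.9 knots

Coriolis parameter at 46°S:
f = 2Ω sin φ = 2 × 7.29×10⁻⁵ × sin 46° = 1.05×10⁻⁴ s⁻¹
Pressure gradient: |∂P/∂n| = 1000 Pa / 423000 m = 2.36×10⁻³ Pa/m
Geostrophic balance (pressure-gradient force = Coriolis force):
V_g = (1/(fρ)) |∂P/∂n| = 2.36×10⁻³ / (1.05×10⁻⁴ × 1.22) = 18.5 m/s
Converting: 18.5 m/s × 1.944 = 35.9 knots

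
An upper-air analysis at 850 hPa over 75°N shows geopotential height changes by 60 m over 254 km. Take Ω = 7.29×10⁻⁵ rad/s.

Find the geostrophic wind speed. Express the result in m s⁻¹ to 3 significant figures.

16.5 m s⁻¹

Coriolis parameter at 75°N:
f = 2Ω sin φ = 2 × 7.29×10⁻⁵ × sin 75° = 1.41×10⁻⁴ s⁻¹
Height gradient: |∂Z/∂n| = 60 m / 254000 m = 2.36×10⁻⁴
On a pressure surface, geostrophic balance gives V_g = (g/f)|∂Z/∂n|:
V_g = 9.81 × 2.36×10⁻⁴ / 1.41×10⁻⁴ = 16.5 m/s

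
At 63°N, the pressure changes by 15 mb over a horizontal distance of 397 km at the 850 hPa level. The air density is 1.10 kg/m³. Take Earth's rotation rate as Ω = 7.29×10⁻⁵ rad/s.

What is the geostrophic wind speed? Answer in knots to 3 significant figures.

Coriolis parameter at 63°N:
f = 2Ω sin φ = 2 × 7.29×10⁻⁵ × sin 63° = 1.30×10⁻⁴ s⁻¹
Pressure gradient: |∂P/∂n| = 1500 Pa / 397000 m = 3.78×10⁻³ Pa/m
Geostrophic balance (pressure-gradient force = Coriolis force):
V_g = (1/(fρ)) |∂P/∂n| = 3.78×10⁻³ / (1.30×10⁻⁴ × 1.10) = 26.4 m/s
Converting: 26.4 m/s × 1.944 = 51.4 knots

51.4 knots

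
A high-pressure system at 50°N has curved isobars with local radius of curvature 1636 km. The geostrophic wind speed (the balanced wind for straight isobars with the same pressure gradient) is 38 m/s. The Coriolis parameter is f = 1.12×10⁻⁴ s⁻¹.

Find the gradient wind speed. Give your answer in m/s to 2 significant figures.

Around a high, pressure-gradient force acts outward with centrifugal, so Coriolis balances both:
fV = (1/ρ)|∂P/∂n| + V²/R  →  V² − fR·V + fR·V_g = 0
With fR = 1.12×10⁻⁴ × 1636×10³ m = 183 m/s:
V = [fR − √((fR)² − 4 fR V_g)]/2 = [183 − √(183² − 4×183×38)]/2 = 53.8 m/s
Supergeostrophic (V > V_g = 38 m/s), as expected around a high.

54 m/s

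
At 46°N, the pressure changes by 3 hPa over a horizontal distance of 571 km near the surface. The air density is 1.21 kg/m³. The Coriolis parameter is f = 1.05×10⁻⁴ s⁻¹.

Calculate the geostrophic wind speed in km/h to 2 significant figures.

15 km/h

Pressure gradient: |∂P/∂n| = 300 Pa / 571000 m = 5.25×10⁻⁴ Pa/m
Geostrophic balance (pressure-gradient force = Coriolis force):
V_g = (1/(fρ)) |∂P/∂n| = 5.25×10⁻⁴ / (1.05×10⁻⁴ × 1.21) = 4.14 m/s
Converting: 4.14 m/s × 3.6 = 15 km/h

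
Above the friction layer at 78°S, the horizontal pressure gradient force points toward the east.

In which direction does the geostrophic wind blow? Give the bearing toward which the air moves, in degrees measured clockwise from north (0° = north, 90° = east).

000°

The pressure-gradient force points toward the east (bearing 090°).
Geostrophic balance: in the Southern Hemisphere the Coriolis force deflects motion to the left, so the geostrophic wind blows 90° to the left of the pressure-gradient force (low pressure on the right).
Rotating 090° by 90° counterclockwise gives 000° — the wind blows toward the north.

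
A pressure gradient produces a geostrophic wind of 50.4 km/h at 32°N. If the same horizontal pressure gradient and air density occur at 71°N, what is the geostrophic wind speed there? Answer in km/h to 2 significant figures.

With the same pressure gradient and density, V_g ∝ 1/f ∝ 1/sin φ.
V₂ = V₁ · sin φ₁ / sin φ₂ = 50.4 × sin 32° / sin 71°
V₂ = 50.4 × 0.5299/0.9455 = 28 km/h

28 km/h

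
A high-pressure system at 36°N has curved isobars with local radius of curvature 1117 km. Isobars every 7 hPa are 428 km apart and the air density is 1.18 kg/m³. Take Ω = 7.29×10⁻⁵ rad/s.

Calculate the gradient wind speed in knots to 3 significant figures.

Coriolis parameter at 36°N:
f = 2Ω sin φ = 2 × 7.29×10⁻⁵ × sin 36° = 8.57×10⁻⁵ s⁻¹
Pressure gradient: |∂P/∂n| = 700 Pa / 428000 m = 1.64×10⁻³ Pa/m
Geostrophic speed: V_g = |∂P/∂n|/(fρ) = 1.64×10⁻³/(8.57×10⁻⁵ × 1.18) = 16.2 m/s
Around a high, pressure-gradient force acts outward with centrifugal, so Coriolis balances both:
fV = (1/ρ)|∂P/∂n| + V²/R  →  V² − fR·V + fR·V_g = 0
With fR = 8.57×10⁻⁵ × 1117×10³ m = 95.7 m/s:
V = [fR − √((fR)² − 4 fR V_g)]/2 = [95.7 − √(95.7² − 4×95.7×16.2)]/2 = 20.6 m/s
Supergeostrophic (V > V_g = 16.2 m/s), as expected around a high.
Converting: 20.6 m/s × 1.944 = 40.1 knots

40.1 knots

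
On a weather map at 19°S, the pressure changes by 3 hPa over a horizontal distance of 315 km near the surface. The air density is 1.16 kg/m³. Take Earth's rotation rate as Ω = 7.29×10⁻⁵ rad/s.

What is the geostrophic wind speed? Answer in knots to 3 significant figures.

33.6 knots

Coriolis parameter at 19°S:
f = 2Ω sin φ = 2 × 7.29×10⁻⁵ × sin 19° = 4.75×10⁻⁵ s⁻¹
Pressure gradient: |∂P/∂n| = 300 Pa / 315000 m = 9.52×10⁻⁴ Pa/m
Geostrophic balance (pressure-gradient force = Coriolis force):
V_g = (1/(fρ)) |∂P/∂n| = 9.52×10⁻⁴ / (4.75×10⁻⁵ × 1.16) = 17.3 m/s
Converting: 17.3 m/s × 1.944 = 33.6 knots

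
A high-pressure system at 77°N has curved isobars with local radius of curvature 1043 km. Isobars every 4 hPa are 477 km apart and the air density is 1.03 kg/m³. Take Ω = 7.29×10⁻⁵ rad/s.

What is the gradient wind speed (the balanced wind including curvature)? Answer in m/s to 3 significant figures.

Coriolis parameter at 77°N:
f = 2Ω sin φ = 2 × 7.29×10⁻⁵ × sin 77° = 1.42×10⁻⁴ s⁻¹
Pressure gradient: |∂P/∂n| = 400 Pa / 477000 m = 8.39×10⁻⁴ Pa/m
Geostrophic speed: V_g = |∂P/∂n|/(fρ) = 8.39×10⁻⁴/(1.42×10⁻⁴ × 1.03) = 5.73 m/s
Around a high, pressure-gradient force acts outward with centrifugal, so Coriolis balances both:
fV = (1/ρ)|∂P/∂n| + V²/R  →  V² − fR·V + fR·V_g = 0
With fR = 1.42×10⁻⁴ × 1043×10³ m = 148 m/s:
V = [fR − √((fR)² − 4 fR V_g)]/2 = [148 − √(148² − 4×148×5.73)]/2 = 5.97 m/s
Supergeostrophic (V > V_g = 5.73 m/s), as expected around a high.

5.97 m/s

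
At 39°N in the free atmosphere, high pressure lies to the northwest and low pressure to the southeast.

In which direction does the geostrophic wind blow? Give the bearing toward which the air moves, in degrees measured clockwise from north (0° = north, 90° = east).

The pressure-gradient force points toward the southeast (bearing 135°).
Geostrophic balance: in the Northern Hemisphere the Coriolis force deflects motion to the right, so the geostrophic wind blows 90° to the right of the pressure-gradient force (low pressure on the left).
Rotating 135° by 90° clockwise gives 225° — the wind blows toward the southwest.

225°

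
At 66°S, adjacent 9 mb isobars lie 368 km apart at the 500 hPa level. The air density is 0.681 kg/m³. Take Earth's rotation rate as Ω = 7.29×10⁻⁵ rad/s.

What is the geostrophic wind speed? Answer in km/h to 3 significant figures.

Coriolis parameter at 66°S:
f = 2Ω sin φ = 2 × 7.29×10⁻⁵ × sin 66° = 1.33×10⁻⁴ s⁻¹
Pressure gradient: |∂P/∂n| = 900 Pa / 368000 m = 2.45×10⁻³ Pa/m
Geostrophic balance (pressure-gradient force = Coriolis force):
V_g = (1/(fρ)) |∂P/∂n| = 2.45×10⁻³ / (1.33×10⁻⁴ × 0.681) = 27.0 m/s
Converting: 27.0 m/s × 3.6 = 97.1 km/h

97.1 km/h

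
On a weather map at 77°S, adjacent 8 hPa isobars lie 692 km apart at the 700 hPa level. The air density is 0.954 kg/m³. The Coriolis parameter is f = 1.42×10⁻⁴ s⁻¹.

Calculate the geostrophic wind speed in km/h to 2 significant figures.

Pressure gradient: |∂P/∂n| = 800 Pa / 692000 m = 1.16×10⁻³ Pa/m
Geostrophic balance (pressure-gradient force = Coriolis force):
V_g = (1/(fρ)) |∂P/∂n| = 1.16×10⁻³ / (1.42×10⁻⁴ × 0.954) = 8.53 m/s
Converting: 8.53 m/s × 3.6 = 31 km/h

31 km/h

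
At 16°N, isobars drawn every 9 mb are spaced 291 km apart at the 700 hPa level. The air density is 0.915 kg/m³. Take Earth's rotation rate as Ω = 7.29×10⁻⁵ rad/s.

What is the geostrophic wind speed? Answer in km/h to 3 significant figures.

303 km/h

Coriolis parameter at 16°N:
f = 2Ω sin φ = 2 × 7.29×10⁻⁵ × sin 16° = 4.02×10⁻⁵ s⁻¹
Pressure gradient: |∂P/∂n| = 900 Pa / 291000 m = 3.09×10⁻³ Pa/m
Geostrophic balance (pressure-gradient force = Coriolis force):
V_g = (1/(fρ)) |∂P/∂n| = 3.09×10⁻³ / (4.02×10⁻⁵ × 0.915) = 84.1 m/s
Converting: 84.1 m/s × 3.6 = 303 km/h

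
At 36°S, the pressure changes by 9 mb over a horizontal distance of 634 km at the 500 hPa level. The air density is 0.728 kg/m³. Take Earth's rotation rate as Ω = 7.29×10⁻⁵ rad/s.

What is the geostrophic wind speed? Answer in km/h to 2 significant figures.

Coriolis parameter at 36°S:
f = 2Ω sin φ = 2 × 7.29×10⁻⁵ × sin 36° = 8.57×10⁻⁵ s⁻¹
Pressure gradient: |∂P/∂n| = 900 Pa / 634000 m = 1.42×10⁻³ Pa/m
Geostrophic balance (pressure-gradient force = Coriolis force):
V_g = (1/(fρ)) |∂P/∂n| = 1.42×10⁻³ / (8.57×10⁻⁵ × 0.728) = 22.8 m/s
Converting: 22.8 m/s × 3.6 = 82 km/h

82 km/h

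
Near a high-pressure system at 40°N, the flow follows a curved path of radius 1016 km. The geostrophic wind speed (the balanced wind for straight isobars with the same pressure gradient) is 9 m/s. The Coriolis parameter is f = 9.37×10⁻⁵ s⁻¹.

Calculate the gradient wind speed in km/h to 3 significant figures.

Around a high, pressure-gradient force acts outward with centrifugal, so Coriolis balances both:
fV = (1/ρ)|∂P/∂n| + V²/R  →  V² − fR·V + fR·V_g = 0
With fR = 9.37×10⁻⁵ × 1016×10³ m = 95.2 m/s:
V = [fR − √((fR)² − 4 fR V_g)]/2 = [95.2 − √(95.2² − 4×95.2×9)]/2 = 10.1 m/s
Supergeostrophic (V > V_g = 9 m/s), as expected around a high.
Converting: 10.1 m/s × 3.6 = 36.2 km/h

36.2 km/h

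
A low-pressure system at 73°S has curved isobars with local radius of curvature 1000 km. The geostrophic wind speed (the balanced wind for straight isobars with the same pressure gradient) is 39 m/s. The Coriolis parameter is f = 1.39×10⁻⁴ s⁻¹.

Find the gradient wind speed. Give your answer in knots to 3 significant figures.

Around a low, centrifugal force acts outward with Coriolis, so pressure-gradient force balances both:
(1/ρ)|∂P/∂n| = fV + V²/R  →  V² + fR·V − fR·V_g = 0
With fR = 1.39×10⁻⁴ × 1000×10³ m = 139 m/s:
V = [−fR + √((fR)² + 4 fR V_g)]/2 = [−139 + √(139² + 4×139×39)]/2 = 31.7 m/s
Subgeostrophic (V < V_g = 39 m/s), as expected around a low.
Converting: 31.7 m/s × 1.944 = 61.7 knots

61.7 knots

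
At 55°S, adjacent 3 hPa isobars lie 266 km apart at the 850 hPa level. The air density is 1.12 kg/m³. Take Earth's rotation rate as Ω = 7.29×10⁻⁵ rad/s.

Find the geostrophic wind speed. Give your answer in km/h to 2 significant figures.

Coriolis parameter at 55°S:
f = 2Ω sin φ = 2 × 7.29×10⁻⁵ × sin 55° = 1.19×10⁻⁴ s⁻¹
Pressure gradient: |∂P/∂n| = 300 Pa / 266000 m = 1.13×10⁻³ Pa/m
Geostrophic balance (pressure-gradient force = Coriolis force):
V_g = (1/(fρ)) |∂P/∂n| = 1.13×10⁻³ / (1.19×10⁻⁴ × 1.12) = 8.43 m/s
Converting: 8.43 m/s × 3.6 = 30 km/h

30 km/h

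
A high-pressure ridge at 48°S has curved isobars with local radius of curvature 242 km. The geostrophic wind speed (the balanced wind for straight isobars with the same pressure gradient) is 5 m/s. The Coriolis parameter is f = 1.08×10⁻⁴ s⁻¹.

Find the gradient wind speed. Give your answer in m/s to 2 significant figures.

6.7 m/s

Around a high, pressure-gradient force acts outward with centrifugal, so Coriolis balances both:
fV = (1/ρ)|∂P/∂n| + V²/R  →  V² − fR·V + fR·V_g = 0
With fR = 1.08×10⁻⁴ × 242×10³ m = 26.1 m/s:
V = [fR − √((fR)² − 4 fR V_g)]/2 = [26.1 − √(26.1² − 4×26.1×5)]/2 = 6.74 m/s
Supergeostrophic (V > V_g = 5 m/s), as expected around a high.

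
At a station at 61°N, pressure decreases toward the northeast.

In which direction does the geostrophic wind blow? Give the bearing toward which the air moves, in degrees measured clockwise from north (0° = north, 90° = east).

135°

The pressure-gradient force points toward the northeast (bearing 045°).
Geostrophic balance: in the Northern Hemisphere the Coriolis force deflects motion to the right, so the geostrophic wind blows 90° to the right of the pressure-gradient force (low pressure on the left).
Rotating 045° by 90° clockwise gives 135° — the wind blows toward the southeast.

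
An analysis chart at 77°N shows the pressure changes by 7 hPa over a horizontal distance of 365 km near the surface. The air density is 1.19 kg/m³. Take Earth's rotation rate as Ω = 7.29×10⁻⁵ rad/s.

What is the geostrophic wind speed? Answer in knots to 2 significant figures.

22 knots

Coriolis parameter at 77°N:
f = 2Ω sin φ = 2 × 7.29×10⁻⁵ × sin 77° = 1.42×10⁻⁴ s⁻¹
Pressure gradient: |∂P/∂n| = 700 Pa / 365000 m = 1.92×10⁻³ Pa/m
Geostrophic balance (pressure-gradient force = Coriolis force):
V_g = (1/(fρ)) |∂P/∂n| = 1.92×10⁻³ / (1.42×10⁻⁴ × 1.19) = 11.3 m/s
Converting: 11.3 m/s × 1.944 = 22 knots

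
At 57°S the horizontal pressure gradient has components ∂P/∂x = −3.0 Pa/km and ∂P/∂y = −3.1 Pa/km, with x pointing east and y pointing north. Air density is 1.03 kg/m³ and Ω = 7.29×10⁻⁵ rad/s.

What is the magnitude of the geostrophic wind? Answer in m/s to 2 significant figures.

34 m/s

Coriolis parameter at 57°S:
f = 2Ω sin φ = 2 × 7.29×10⁻⁵ × sin 57° = 1.22×10⁻⁴ s⁻¹
In the Southern Hemisphere f is negative: f = −1.22×10⁻⁴ s⁻¹.
Component geostrophic relations (x east, y north):
u_g = −(1/(fρ)) ∂P/∂y,  v_g = (1/(fρ)) ∂P/∂x
u_g = −(−3.1×10⁻³)/(−1.22×10⁻⁴ × 1.03) = −24.6 m/s;  v_g = (−3.0×10⁻³)/(−1.22×10⁻⁴ × 1.03) = 23.8 m/s
|V_g| = √(u_g² + v_g²) = 34.3 m/s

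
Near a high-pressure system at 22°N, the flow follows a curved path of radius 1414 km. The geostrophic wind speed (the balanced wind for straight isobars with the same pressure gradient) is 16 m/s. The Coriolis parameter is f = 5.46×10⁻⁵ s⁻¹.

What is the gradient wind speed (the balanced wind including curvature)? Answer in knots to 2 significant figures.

Around a high, pressure-gradient force acts outward with centrifugal, so Coriolis balances both:
fV = (1/ρ)|∂P/∂n| + V²/R  →  V² − fR·V + fR·V_g = 0
With fR = 5.46×10⁻⁵ × 1414×10³ m = 77.2 m/s:
V = [fR − √((fR)² − 4 fR V_g)]/2 = [77.2 − √(77.2² − 4×77.2×16)]/2 = 22.6 m/s
Supergeostrophic (V > V_g = 16 m/s), as expected around a high.
Converting: 22.6 m/s × 1.944 = 44 knots

44 knots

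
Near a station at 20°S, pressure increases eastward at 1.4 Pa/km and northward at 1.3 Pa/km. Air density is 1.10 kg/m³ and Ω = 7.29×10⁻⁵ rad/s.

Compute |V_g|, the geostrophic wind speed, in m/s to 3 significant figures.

34.8 m/s

Coriolis parameter at 20°S:
f = 2Ω sin φ = 2 × 7.29×10⁻⁵ × sin 20° = 4.99×10⁻⁵ s⁻¹
In the Southern Hemisphere f is negative: f = −4.99×10⁻⁵ s⁻¹.
Component geostrophic relations (x east, y north):
u_g = −(1/(fρ)) ∂P/∂y,  v_g = (1/(fρ)) ∂P/∂x
u_g = −(1.3×10⁻³)/(−4.99×10⁻⁵ × 1.10) = 23.7 m/s;  v_g = (1.4×10⁻³)/(−4.99×10⁻⁵ × 1.10) = −25.5 m/s
|V_g| = √(u_g² + v_g²) = 34.8 m/s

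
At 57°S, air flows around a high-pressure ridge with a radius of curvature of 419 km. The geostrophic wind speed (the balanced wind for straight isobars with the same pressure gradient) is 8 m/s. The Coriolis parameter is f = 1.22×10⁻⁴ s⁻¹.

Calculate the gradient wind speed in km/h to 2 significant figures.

36 km/h

Around a high, pressure-gradient force acts outward with centrifugal, so Coriolis balances both:
fV = (1/ρ)|∂P/∂n| + V²/R  →  V² − fR·V + fR·V_g = 0
With fR = 1.22×10⁻⁴ × 419×10³ m = 51.1 m/s:
V = [fR − √((fR)² − 4 fR V_g)]/2 = [51.1 − √(51.1² − 4×51.1×8)]/2 = 9.93 m/s
Supergeostrophic (V > V_g = 8 m/s), as expected around a high.
Converting: 9.93 m/s × 3.6 = 36 km/h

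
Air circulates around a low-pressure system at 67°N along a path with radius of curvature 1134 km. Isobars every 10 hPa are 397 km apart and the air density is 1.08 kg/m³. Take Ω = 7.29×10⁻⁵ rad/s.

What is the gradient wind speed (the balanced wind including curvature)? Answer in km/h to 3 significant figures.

56.7 km/h

Coriolis parameter at 67°N:
f = 2Ω sin φ = 2 × 7.29×10⁻⁵ × sin 67° = 1.34×10⁻⁴ s⁻¹
Pressure gradient: |∂P/∂n| = 1000 Pa / 397000 m = 2.52×10⁻³ Pa/m
Geostrophic speed: V_g = |∂P/∂n|/(fρ) = 2.52×10⁻³/(1.34×10⁻⁴ × 1.08) = 17.4 m/s
Around a low, centrifugal force acts outward with Coriolis, so pressure-gradient force balances both:
(1/ρ)|∂P/∂n| = fV + V²/R  →  V² + fR·V − fR·V_g = 0
With fR = 1.34×10⁻⁴ × 1134×10³ m = 152 m/s:
V = [−fR + √((fR)² + 4 fR V_g)]/2 = [−152 + √(152² + 4×152×17.4)]/2 = 15.7 m/s
Subgeostrophic (V < V_g = 17.4 m/s), as expected around a low.
Converting: 15.7 m/s × 3.6 = 56.7 km/h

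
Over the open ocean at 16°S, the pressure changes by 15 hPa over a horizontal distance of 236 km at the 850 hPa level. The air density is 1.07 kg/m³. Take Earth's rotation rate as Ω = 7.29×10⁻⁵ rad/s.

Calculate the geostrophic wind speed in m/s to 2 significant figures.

Coriolis parameter at 16°S:
f = 2Ω sin φ = 2 × 7.29×10⁻⁵ × sin 16° = 4.02×10⁻⁵ s⁻¹
Pressure gradient: |∂P/∂n| = 1500 Pa / 236000 m = 6.36×10⁻³ Pa/m
Geostrophic balance (pressure-gradient force = Coriolis force):
V_g = (1/(fρ)) |∂P/∂n| = 6.36×10⁻³ / (4.02×10⁻⁵ × 1.07) = 148 m/s

150 m/s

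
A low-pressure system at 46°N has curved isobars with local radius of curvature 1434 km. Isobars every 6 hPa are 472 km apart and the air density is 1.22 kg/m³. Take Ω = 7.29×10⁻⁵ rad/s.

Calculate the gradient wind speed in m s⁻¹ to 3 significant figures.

Coriolis parameter at 46°N:
f = 2Ω sin φ = 2 × 7.29×10⁻⁵ × sin 46° = 1.05×10⁻⁴ s⁻¹
Pressure gradient: |∂P/∂n| = 600 Pa / 472000 m = 1.27×10⁻³ Pa/m
Geostrophic speed: V_g = |∂P/∂n|/(fρ) = 1.27×10⁻³/(1.05×10⁻⁴ × 1.22) = 9.93 m/s
Around a low, centrifugal force acts outward with Coriolis, so pressure-gradient force balances both:
(1/ρ)|∂P/∂n| = fV + V²/R  →  V² + fR·V − fR·V_g = 0
With fR = 1.05×10⁻⁴ × 1434×10³ m = 150 m/s:
V = [−fR + √((fR)² + 4 fR V_g)]/2 = [−150 + √(150² + 4×150×9.93)]/2 = 9.35 m/s
Subgeostrophic (V < V_g = 9.93 m/s), as expected around a low.

9.35 m s⁻¹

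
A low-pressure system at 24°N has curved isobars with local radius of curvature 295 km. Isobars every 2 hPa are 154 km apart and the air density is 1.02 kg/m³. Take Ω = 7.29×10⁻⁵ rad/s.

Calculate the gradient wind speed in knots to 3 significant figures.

24.3 knots

Coriolis parameter at 24°N:
f = 2Ω sin φ = 2 × 7.29×10⁻⁵ × sin 24° = 5.93×10⁻⁵ s⁻¹
Pressure gradient: |∂P/∂n| = 200 Pa / 154000 m = 1.30×10⁻³ Pa/m
Geostrophic speed: V_g = |∂P/∂n|/(fρ) = 1.30×10⁻³/(5.93×10⁻⁵ × 1.02) = 21.5 m/s
Around a low, centrifugal force acts outward with Coriolis, so pressure-gradient force balances both:
(1/ρ)|∂P/∂n| = fV + V²/R  →  V² + fR·V − fR·V_g = 0
With fR = 5.93×10⁻⁵ × 295×10³ m = 17.5 m/s:
V = [−fR + √((fR)² + 4 fR V_g)]/2 = [−17.5 + √(17.5² + 4×17.5×21.5)]/2 = 12.5 m/s
Subgeostrophic (V < V_g = 21.5 m/s), as expected around a low.
Converting: 12.5 m/s × 1.944 = 24.3 knots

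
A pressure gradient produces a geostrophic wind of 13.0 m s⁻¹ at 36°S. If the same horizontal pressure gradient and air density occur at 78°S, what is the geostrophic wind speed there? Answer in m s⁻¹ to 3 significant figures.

With the same pressure gradient and density, V_g ∝ 1/f ∝ 1/sin φ.
V₂ = V₁ · sin φ₁ / sin φ₂ = 13.0 × sin 36° / sin 78°
V₂ = 13.0 × 0.5878/0.9781 = 7.81 m s⁻¹

7.81 m s⁻¹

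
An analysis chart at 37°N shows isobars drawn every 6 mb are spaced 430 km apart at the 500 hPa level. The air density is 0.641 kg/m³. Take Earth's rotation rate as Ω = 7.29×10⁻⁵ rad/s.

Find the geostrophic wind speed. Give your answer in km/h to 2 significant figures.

89 km/h

Coriolis parameter at 37°N:
f = 2Ω sin φ = 2 × 7.29×10⁻⁵ × sin 37° = 8.77×10⁻⁵ s⁻¹
Pressure gradient: |∂P/∂n| = 600 Pa / 430000 m = 1.40×10⁻³ Pa/m
Geostrophic balance (pressure-gradient force = Coriolis force):
V_g = (1/(fρ)) |∂P/∂n| = 1.40×10⁻³ / (8.77×10⁻⁵ × 0.641) = 24.8 m/s
Converting: 24.8 m/s × 3.6 = 89 km/h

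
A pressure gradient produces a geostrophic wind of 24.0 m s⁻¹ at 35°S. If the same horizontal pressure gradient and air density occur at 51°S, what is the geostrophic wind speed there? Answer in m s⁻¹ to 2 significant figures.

18 m s⁻¹

With the same pressure gradient and density, V_g ∝ 1/f ∝ 1/sin φ.
V₂ = V₁ · sin φ₁ / sin φ₂ = 24.0 × sin 35° / sin 51°
V₂ = 24.0 × 0.5736/0.7771 = 18 m s⁻¹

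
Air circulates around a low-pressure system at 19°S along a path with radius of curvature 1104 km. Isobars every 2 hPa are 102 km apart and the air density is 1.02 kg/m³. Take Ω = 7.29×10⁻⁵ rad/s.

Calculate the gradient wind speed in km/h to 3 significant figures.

Coriolis parameter at 19°S:
f = 2Ω sin φ = 2 × 7.29×10⁻⁵ × sin 19° = 4.75×10⁻⁵ s⁻¹
Pressure gradient: |∂P/∂n| = 200 Pa / 102000 m = 1.96×10⁻³ Pa/m
Geostrophic speed: V_g = |∂P/∂n|/(fρ) = 1.96×10⁻³/(4.75×10⁻⁵ × 1.02) = 40.5 m/s
Around a low, centrifugal force acts outward with Coriolis, so pressure-gradient force balances both:
(1/ρ)|∂P/∂n| = fV + V²/R  →  V² + fR·V − fR·V_g = 0
With fR = 4.75×10⁻⁵ × 1104×10³ m = 52.4 m/s:
V = [−fR + √((fR)² + 4 fR V_g)]/2 = [−52.4 + √(52.4² + 4×52.4×40.5)]/2 = 26.8 m/s
Subgeostrophic (V < V_g = 40.5 m/s), as expected around a low.
Converting: 26.8 m/s × 3.6 = 96.5 km/h

96.5 km/h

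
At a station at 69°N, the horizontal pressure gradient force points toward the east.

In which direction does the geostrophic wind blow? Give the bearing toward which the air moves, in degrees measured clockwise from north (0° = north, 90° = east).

The pressure-gradient force points toward the east (bearing 090°).
Geostrophic balance: in the Northern Hemisphere the Coriolis force deflects motion to the right, so the geostrophic wind blows 90° to the right of the pressure-gradient force (low pressure on the left).
Rotating 090° by 90° clockwise gives 180° — the wind blows toward the south.

180°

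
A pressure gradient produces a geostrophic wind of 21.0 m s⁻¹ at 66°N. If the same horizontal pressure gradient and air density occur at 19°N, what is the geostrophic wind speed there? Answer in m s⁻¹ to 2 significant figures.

59 m s⁻¹

With the same pressure gradient and density, V_g ∝ 1/f ∝ 1/sin φ.
V₂ = V₁ · sin φ₁ / sin φ₂ = 21.0 × sin 66° / sin 19°
V₂ = 21.0 × 0.9135/0.3256 = 59 m s⁻¹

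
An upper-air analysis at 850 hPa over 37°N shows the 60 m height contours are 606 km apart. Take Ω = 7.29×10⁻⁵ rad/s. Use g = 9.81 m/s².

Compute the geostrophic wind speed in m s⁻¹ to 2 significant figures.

11 m s⁻¹

Coriolis parameter at 37°N:
f = 2Ω sin φ = 2 × 7.29×10⁻⁵ × sin 37° = 8.77×10⁻⁵ s⁻¹
Height gradient: |∂Z/∂n| = 60 m / 606000 m = 9.90×10⁻⁵
On a pressure surface, geostrophic balance gives V_g = (g/f)|∂Z/∂n|:
V_g = 9.81 × 9.90×10⁻⁵ / 8.77×10⁻⁵ = 11.1 m/s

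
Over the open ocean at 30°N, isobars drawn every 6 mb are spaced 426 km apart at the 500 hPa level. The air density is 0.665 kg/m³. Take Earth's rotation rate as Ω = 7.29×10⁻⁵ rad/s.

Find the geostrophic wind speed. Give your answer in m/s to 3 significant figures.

29.1 m/s

Coriolis parameter at 30°N:
f = 2Ω sin φ = 2 × 7.29×10⁻⁵ × sin 30° = 7.29×10⁻⁵ s⁻¹
Pressure gradient: |∂P/∂n| = 600 Pa / 426000 m = 1.41×10⁻³ Pa/m
Geostrophic balance (pressure-gradient force = Coriolis force):
V_g = (1/(fρ)) |∂P/∂n| = 1.41×10⁻³ / (7.29×10⁻⁵ × 0.665) = 29.1 m/s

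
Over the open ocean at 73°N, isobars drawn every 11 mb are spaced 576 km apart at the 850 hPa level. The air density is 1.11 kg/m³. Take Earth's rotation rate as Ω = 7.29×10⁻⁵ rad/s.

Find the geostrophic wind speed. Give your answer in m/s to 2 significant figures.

Coriolis parameter at 73°N:
f = 2Ω sin φ = 2 × 7.29×10⁻⁵ × sin 73° = 1.39×10⁻⁴ s⁻¹
Pressure gradient: |∂P/∂n| = 1100 Pa / 576000 m = 1.91×10⁻³ Pa/m
Geostrophic balance (pressure-gradient force = Coriolis force):
V_g = (1/(fρ)) |∂P/∂n| = 1.91×10⁻³ / (1.39×10⁻⁴ × 1.11) = 12.3 m/s

12 m/s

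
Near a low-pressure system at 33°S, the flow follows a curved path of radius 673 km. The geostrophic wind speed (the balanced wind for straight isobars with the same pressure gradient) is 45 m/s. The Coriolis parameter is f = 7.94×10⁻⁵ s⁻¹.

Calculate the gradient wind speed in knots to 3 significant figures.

56.6 knots

Around a low, centrifugal force acts outward with Coriolis, so pressure-gradient force balances both:
(1/ρ)|∂P/∂n| = fV + V²/R  →  V² + fR·V − fR·V_g = 0
With fR = 7.94×10⁻⁵ × 673×10³ m = 53.4 m/s:
V = [−fR + √((fR)² + 4 fR V_g)]/2 = [−53.4 + √(53.4² + 4×53.4×45)]/2 = 29.1 m/s
Subgeostrophic (V < V_g = 45 m/s), as expected around a low.
Converting: 29.1 m/s × 1.944 = 56.6 knots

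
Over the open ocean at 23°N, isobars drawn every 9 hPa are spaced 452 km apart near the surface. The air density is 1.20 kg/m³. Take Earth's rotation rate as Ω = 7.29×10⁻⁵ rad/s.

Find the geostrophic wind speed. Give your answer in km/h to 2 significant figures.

100 km/h

Coriolis parameter at 23°N:
f = 2Ω sin φ = 2 × 7.29×10⁻⁵ × sin 23° = 5.70×10⁻⁵ s⁻¹
Pressure gradient: |∂P/∂n| = 900 Pa / 452000 m = 1.99×10⁻³ Pa/m
Geostrophic balance (pressure-gradient force = Coriolis force):
V_g = (1/(fρ)) |∂P/∂n| = 1.99×10⁻³ / (5.70×10⁻⁵ × 1.20) = 29.1 m/s
Converting: 29.1 m/s × 3.6 = 100 km/h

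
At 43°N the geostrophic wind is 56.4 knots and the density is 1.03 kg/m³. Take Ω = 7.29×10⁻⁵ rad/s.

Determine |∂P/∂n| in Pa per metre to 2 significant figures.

3.0×10⁻³ Pa/m

Coriolis parameter at 43°N:
f = 2Ω sin φ = 2 × 7.29×10⁻⁵ × sin 43° = 9.94×10⁻⁵ s⁻¹
Wind speed in SI: 56.4 knots = 29.0 m/s
Geostrophic balance rearranged: |∂P/∂n| = f ρ V_g
|∂P/∂n| = 9.94×10⁻⁵ × 1.03 × 29.0 = 2.97×10⁻³ Pa/m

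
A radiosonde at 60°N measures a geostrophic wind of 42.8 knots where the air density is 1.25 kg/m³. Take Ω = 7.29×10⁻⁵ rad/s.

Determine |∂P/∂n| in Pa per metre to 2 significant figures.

Coriolis parameter at 60°N:
f = 2Ω sin φ = 2 × 7.29×10⁻⁵ × sin 60° = 1.26×10⁻⁴ s⁻¹
Wind speed in SI: 42.8 knots = 22.0 m/s
Geostrophic balance rearranged: |∂P/∂n| = f ρ V_g
|∂P/∂n| = 1.26×10⁻⁴ × 1.25 × 22.0 = 3.48×10⁻³ Pa/m

3.5×10⁻³ Pa/m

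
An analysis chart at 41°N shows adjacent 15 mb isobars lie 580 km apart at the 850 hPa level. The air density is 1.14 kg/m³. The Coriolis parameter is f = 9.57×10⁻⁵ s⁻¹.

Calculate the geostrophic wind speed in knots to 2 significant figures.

Pressure gradient: |∂P/∂n| = 1500 Pa / 580000 m = 2.59×10⁻³ Pa/m
Geostrophic balance (pressure-gradient force = Coriolis force):
V_g = (1/(fρ)) |∂P/∂n| = 2.59×10⁻³ / (9.57×10⁻⁵ × 1.14) = 23.7 m/s
Converting: 23.7 m/s × 1.944 = 46 knots

46 knots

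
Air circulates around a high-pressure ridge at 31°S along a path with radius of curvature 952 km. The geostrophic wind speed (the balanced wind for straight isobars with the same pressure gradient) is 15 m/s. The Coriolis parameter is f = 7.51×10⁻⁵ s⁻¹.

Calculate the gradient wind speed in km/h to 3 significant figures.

77.1 km/h

Around a high, pressure-gradient force acts outward with centrifugal, so Coriolis balances both:
fV = (1/ρ)|∂P/∂n| + V²/R  →  V² − fR·V + fR·V_g = 0
With fR = 7.51×10⁻⁵ × 952×10³ m = 71.5 m/s:
V = [fR − √((fR)² − 4 fR V_g)]/2 = [71.5 − √(71.5² − 4×71.5×15)]/2 = 21.4 m/s
Supergeostrophic (V > V_g = 15 m/s), as expected around a high.
Converting: 21.4 m/s × 3.6 = 77.1 km/h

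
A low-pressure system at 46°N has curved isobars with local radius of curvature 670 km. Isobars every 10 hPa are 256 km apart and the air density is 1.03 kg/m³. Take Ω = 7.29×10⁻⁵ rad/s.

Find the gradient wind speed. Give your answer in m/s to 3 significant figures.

Coriolis parameter at 46°N:
f = 2Ω sin φ = 2 × 7.29×10⁻⁵ × sin 46° = 1.05×10⁻⁴ s⁻¹
Pressure gradient: |∂P/∂n| = 1000 Pa / 256000 m = 3.91×10⁻³ Pa/m
Geostrophic speed: V_g = |∂P/∂n|/(fρ) = 3.91×10⁻³/(1.05×10⁻⁴ × 1.03) = 36.2 m/s
Around a low, centrifugal force acts outward with Coriolis, so pressure-gradient force balances both:
(1/ρ)|∂P/∂n| = fV + V²/R  →  V² + fR·V − fR·V_g = 0
With fR = 1.05×10⁻⁴ × 670×10³ m = 70.3 m/s:
V = [−fR + √((fR)² + 4 fR V_g)]/2 = [−70.3 + √(70.3² + 4×70.3×36.2)]/2 = 26.3 m/s
Subgeostrophic (V < V_g = 36.2 m/s), as expected around a low.

26.3 m/s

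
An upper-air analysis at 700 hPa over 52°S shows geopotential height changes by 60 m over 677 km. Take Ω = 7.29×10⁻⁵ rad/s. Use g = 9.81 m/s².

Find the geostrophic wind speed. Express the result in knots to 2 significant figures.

Coriolis parameter at 52°S:
f = 2Ω sin φ = 2 × 7.29×10⁻⁵ × sin 52° = 1.15×10⁻⁴ s⁻¹
Height gradient: |∂Z/∂n| = 60 m / 677000 m = 8.86×10⁻⁵
On a pressure surface, geostrophic balance gives V_g = (g/f)|∂Z/∂n|:
V_g = 9.81 × 8.86×10⁻⁵ / 1.15×10⁻⁴ = 7.57 m/s
Converting: 7.57 m/s × 1.944 = 15 knots

15 knots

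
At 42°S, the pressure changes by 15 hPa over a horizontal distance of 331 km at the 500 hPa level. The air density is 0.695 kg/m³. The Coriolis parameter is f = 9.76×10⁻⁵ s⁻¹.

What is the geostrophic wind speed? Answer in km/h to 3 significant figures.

Pressure gradient: |∂P/∂n| = 1500 Pa / 331000 m = 4.53×10⁻³ Pa/m
Geostrophic balance (pressure-gradient force = Coriolis force):
V_g = (1/(fρ)) |∂P/∂n| = 4.53×10⁻³ / (9.76×10⁻⁵ × 0.695) = 66.8 m/s
Converting: 66.8 m/s × 3.6 = 241 km/h

241 km/h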